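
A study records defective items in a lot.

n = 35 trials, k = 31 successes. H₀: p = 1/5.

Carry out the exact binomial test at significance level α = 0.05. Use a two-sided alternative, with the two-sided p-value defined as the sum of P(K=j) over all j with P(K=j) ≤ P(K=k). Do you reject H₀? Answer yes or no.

Exact binomial: n=35, k=31, p₀=1/5=0.2000
P(X=j) = C(n,j)·p₀^j·(1−p₀)^(n−j); p = Σ P(X=j) over j with P(X=j) ≤ P(X=31)
p-value (two-sided) = 0.00000
At α=0.05: p < α → reject H₀

reject H₀: yes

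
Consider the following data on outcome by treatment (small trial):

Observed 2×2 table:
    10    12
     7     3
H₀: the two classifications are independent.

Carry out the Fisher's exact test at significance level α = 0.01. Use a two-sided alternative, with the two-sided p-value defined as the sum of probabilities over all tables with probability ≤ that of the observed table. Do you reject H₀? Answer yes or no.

Margins: r₁=22, r₂=10, c₁=17, c₂=15, n=32
p_obs = C(22,10)·C(10,7)/C(32,17); sum pmf over tables with pmf ≤ p_obs
p-value (two-sided) = 0.26545
At α=0.01: p ≥ α → fail to reject H₀

reject H₀: no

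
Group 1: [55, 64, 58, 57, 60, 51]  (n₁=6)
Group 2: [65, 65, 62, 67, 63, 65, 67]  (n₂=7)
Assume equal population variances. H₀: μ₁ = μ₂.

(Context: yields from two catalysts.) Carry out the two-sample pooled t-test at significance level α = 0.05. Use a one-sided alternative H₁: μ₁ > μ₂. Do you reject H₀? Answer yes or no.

reject H₀: no

x̄₁=57.500, s₁=4.416, n₁=6
x̄₂=64.857, s₂=1.864, n₂=7
s_p² = [5·4.416² + 6·1.864²]/11 = 10.7597
SE = √(s_p²·(1/6+1/7)) = 1.8249
t = (57.500−64.857)/1.8249 = -4.0314
df = 11
p-value (one-sided, H₁ greater) = 0.99901
At α=0.05: p ≥ α → fail to reject H₀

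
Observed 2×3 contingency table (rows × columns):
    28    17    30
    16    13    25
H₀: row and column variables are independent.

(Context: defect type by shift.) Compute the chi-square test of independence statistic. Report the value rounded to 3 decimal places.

Row totals [75, 54], col totals [44, 30, 55], n=129
χ² = (28−25.58)²/25.58 + (17−17.44)²/17.44 + (30−31.98)²/31.98 + (16−18.42)²/18.42 + (13−12.56)²/12.56 + (25−23.02)²/23.02 = 0.8649
df = 2

test statistic = 0.865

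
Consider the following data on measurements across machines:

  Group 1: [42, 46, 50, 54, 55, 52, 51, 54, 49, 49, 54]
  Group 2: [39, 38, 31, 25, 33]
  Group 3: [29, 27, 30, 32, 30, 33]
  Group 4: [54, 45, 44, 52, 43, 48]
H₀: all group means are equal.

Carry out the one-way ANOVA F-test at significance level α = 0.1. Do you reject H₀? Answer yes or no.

Group means [50.55, 33.20, 30.17, 47.67], grand mean 42.464
SSB = Σnᵢ(x̄ᵢ−x̄)² = 2217.270; SSW = ΣΣ(x−x̄ᵢ)² = 409.694
MSB = 2217.270/3 = 739.0901; MSW = 409.694/24 = 17.0706
F = MSB/MSW = 43.2961
df = (3, 24)
p-value (upper-tail) = 0.00000
At α=0.1: p < α → reject H₀

reject H₀: yes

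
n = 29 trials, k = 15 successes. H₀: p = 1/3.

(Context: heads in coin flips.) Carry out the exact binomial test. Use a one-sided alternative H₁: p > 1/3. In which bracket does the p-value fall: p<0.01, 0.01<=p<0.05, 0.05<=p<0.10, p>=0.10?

Exact binomial: n=29, k=15, p₀=1/3=0.3333
P(X≥15) from Σ C(n,i)·p₀^i·(1−p₀)^(n−i)
p-value (one-sided, H₁ greater) = 0.03114
→ bracket: 0.01<=p<0.05

p-value bracket: 0.01<=p<0.05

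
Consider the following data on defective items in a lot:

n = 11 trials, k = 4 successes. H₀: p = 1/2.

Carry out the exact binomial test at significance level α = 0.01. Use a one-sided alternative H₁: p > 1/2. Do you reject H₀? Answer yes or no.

reject H₀: no

Exact binomial: n=11, k=4, p₀=1/2=0.5000
P(X≥4) from Σ C(n,i)·p₀^i·(1−p₀)^(n−i)
p-value (one-sided, H₁ greater) = 0.88672
At α=0.01: p ≥ α → fail to reject H₀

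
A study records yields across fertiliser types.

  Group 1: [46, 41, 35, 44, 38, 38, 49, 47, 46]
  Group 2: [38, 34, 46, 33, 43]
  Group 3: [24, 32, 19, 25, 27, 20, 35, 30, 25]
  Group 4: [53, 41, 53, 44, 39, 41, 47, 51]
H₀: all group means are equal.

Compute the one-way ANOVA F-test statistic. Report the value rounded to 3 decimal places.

Group means [42.67, 38.80, 26.33, 46.12], grand mean 38.194
SSB = Σnᵢ(x̄ᵢ−x̄)² = 1951.164; SSW = ΣΣ(x−x̄ᵢ)² = 765.675
MSB = 1951.164/3 = 650.3879; MSW = 765.675/27 = 28.3583
F = MSB/MSW = 22.9346
df = (3, 27)

test statistic = 22.935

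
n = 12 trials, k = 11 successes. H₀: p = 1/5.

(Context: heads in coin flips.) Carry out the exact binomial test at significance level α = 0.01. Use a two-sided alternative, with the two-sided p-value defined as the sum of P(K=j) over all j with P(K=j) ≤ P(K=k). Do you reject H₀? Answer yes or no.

reject H₀: yes

Exact binomial: n=12, k=11, p₀=1/5=0.2000
P(X=j) = C(n,j)·p₀^j·(1−p₀)^(n−j); p = Σ P(X=j) over j with P(X=j) ≤ P(X=11)
p-value (two-sided) = 0.00000
At α=0.01: p < α → reject H₀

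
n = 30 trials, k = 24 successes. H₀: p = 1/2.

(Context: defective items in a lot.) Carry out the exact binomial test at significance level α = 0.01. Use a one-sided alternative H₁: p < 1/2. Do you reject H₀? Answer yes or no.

Exact binomial: n=30, k=24, p₀=1/2=0.5000
P(X≤24) from Σ C(n,i)·p₀^i·(1−p₀)^(n−i)
p-value (one-sided, H₁ less) = 0.99984
At α=0.01: p ≥ α → fail to reject H₀

reject H₀: no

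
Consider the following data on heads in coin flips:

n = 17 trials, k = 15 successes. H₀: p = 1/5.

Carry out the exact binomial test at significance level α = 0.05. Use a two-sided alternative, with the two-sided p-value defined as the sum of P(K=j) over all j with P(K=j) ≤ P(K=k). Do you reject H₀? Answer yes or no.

reject H₀: yes

Exact binomial: n=17, k=15, p₀=1/5=0.2000
P(X=j) = C(n,j)·p₀^j·(1−p₀)^(n−j); p = Σ P(X=j) over j with P(X=j) ≤ P(X=15)
p-value (two-sided) = 0.00000
At α=0.05: p < α → reject H₀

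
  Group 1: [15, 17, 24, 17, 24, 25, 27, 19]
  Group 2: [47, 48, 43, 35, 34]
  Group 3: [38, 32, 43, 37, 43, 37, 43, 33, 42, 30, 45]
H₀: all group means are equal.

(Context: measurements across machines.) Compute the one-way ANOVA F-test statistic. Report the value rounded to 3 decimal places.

test statistic = 33.144

Group means [21.00, 41.40, 38.45], grand mean 33.250
SSB = Σnᵢ(x̄ᵢ−x̄)² = 1830.573; SSW = ΣΣ(x−x̄ᵢ)² = 579.927
MSB = 1830.573/2 = 915.2864; MSW = 579.927/21 = 27.6156
F = MSB/MSW = 33.1438
df = (2, 21)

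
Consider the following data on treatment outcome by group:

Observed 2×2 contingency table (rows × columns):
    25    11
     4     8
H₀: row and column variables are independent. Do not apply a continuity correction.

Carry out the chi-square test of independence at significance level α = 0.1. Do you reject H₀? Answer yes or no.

reject H₀: yes

Row totals [36, 12], col totals [29, 19], n=48
χ² = (25−21.75)²/21.75 + (11−14.25)²/14.25 + (4−7.25)²/7.25 + (8−4.75)²/4.75 = 4.9074
df = 1
p-value (upper-tail) = 0.02674
At α=0.1: p < α → reject H₀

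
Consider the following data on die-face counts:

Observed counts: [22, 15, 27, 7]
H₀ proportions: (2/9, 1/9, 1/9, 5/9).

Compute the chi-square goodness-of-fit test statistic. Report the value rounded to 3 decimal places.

test statistic = 81.848

n = 71; E_i = n·p_i = [15.78, 7.89, 7.89, 39.44]
χ² = (22−15.78)²/15.78 + (15−7.89)²/7.89 + (27−7.89)²/7.89 + (7−39.44)²/39.44 = 81.8479
df = 3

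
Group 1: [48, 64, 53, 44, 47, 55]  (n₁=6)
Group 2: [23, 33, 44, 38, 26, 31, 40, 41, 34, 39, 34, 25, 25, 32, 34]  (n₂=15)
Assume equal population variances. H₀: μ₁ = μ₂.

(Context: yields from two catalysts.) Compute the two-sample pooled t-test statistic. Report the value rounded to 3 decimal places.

test statistic = 5.788

x̄₁=51.833, s₁=7.195, n₁=6
x̄₂=33.267, s₂=6.431, n₂=15
s_p² = [5·7.195² + 14·6.431²]/19 = 44.0930
SE = √(s_p²·(1/6+1/15)) = 3.2075
t = (51.833−33.267)/3.2075 = 5.7884
df = 19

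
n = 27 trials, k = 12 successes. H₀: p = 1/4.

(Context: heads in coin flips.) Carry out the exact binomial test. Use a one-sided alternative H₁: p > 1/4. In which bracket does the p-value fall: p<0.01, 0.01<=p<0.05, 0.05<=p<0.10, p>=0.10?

Exact binomial: n=27, k=12, p₀=1/4=0.2500
P(X≥12) from Σ C(n,i)·p₀^i·(1−p₀)^(n−i)
p-value (one-sided, H₁ greater) = 0.02162
→ bracket: 0.01<=p<0.05

p-value bracket: 0.01<=p<0.05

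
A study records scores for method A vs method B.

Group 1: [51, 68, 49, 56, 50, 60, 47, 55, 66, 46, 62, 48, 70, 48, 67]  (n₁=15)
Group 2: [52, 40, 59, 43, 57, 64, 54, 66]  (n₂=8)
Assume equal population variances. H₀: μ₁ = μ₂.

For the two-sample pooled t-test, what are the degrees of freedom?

df = n₁ + n₂ − 2 = 15 + 8 − 2 = 21

degrees of freedom = 21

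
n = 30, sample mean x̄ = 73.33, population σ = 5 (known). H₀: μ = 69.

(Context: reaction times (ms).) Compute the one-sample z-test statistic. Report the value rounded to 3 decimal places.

test statistic = 4.743

SE = σ/√n = 5/√30 = 0.9129
z = (x̄−μ₀)/SE = (73.33−69)/0.9129 = 4.7433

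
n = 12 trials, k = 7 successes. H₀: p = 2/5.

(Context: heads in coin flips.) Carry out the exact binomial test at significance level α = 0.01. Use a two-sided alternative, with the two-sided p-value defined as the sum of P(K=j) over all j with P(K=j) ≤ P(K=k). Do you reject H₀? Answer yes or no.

reject H₀: no

Exact binomial: n=12, k=7, p₀=2/5=0.4000
P(X=j) = C(n,j)·p₀^j·(1−p₀)^(n−j); p = Σ P(X=j) over j with P(X=j) ≤ P(X=7)
p-value (two-sided) = 0.24166
At α=0.01: p ≥ α → fail to reject H₀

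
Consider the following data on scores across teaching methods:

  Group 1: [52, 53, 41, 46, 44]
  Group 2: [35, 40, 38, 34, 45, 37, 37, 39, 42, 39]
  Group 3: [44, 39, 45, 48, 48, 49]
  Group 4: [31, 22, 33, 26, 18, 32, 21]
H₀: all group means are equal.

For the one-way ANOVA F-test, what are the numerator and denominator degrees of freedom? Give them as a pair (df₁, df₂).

k = 4 groups, N = 28 total
df = (k−1, N−k) = (4−1, 28−4) = (3, 24)

degrees of freedom = [3, 24]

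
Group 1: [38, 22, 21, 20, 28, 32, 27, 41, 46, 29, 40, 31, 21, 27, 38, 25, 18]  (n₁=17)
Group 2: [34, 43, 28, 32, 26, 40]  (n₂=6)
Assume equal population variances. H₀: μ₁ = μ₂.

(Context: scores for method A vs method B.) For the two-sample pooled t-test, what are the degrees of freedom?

df = n₁ + n₂ − 2 = 17 + 6 − 2 = 21

degrees of freedom = 21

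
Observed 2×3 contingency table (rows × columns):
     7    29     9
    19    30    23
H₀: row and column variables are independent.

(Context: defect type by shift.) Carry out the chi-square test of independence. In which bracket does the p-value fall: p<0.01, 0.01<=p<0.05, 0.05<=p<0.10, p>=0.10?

p-value bracket: 0.05<=p<0.10

Row totals [45, 72], col totals [26, 59, 32], n=117
χ² = (7−10.00)²/10.00 + (29−22.69)²/22.69 + (9−12.31)²/12.31 + (19−16.00)²/16.00 + (30−36.31)²/36.31 + (23−19.69)²/19.69 = 5.7562
df = 2
p-value (upper-tail) = 0.05624
→ bracket: 0.05<=p<0.10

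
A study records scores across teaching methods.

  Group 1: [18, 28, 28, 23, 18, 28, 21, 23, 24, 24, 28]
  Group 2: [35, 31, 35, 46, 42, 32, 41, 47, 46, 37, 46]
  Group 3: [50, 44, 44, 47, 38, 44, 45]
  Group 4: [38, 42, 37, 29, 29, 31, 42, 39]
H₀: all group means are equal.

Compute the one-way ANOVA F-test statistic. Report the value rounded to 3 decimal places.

test statistic = 30.965

Group means [23.91, 39.82, 44.57, 35.88], grand mean 35.135
SSB = Σnᵢ(x̄ᵢ−x̄)² = 2255.190; SSW = ΣΣ(x−x̄ᵢ)² = 801.135
MSB = 2255.190/3 = 751.7299; MSW = 801.135/33 = 24.2768
F = MSB/MSW = 30.9649
df = (3, 33)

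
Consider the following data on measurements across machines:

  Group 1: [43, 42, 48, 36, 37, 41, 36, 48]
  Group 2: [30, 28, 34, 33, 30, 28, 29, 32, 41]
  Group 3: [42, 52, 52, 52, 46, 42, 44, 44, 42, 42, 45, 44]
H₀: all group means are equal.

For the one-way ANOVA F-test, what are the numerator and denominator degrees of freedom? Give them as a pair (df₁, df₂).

degrees of freedom = [2, 26]

k = 3 groups, N = 29 total
df = (k−1, N−k) = (3−1, 29−3) = (2, 26)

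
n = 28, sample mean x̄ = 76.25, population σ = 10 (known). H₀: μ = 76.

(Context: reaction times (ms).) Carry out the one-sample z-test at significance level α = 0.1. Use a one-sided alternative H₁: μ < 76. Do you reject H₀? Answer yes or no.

SE = σ/√n = 10/√28 = 1.8898
z = (x̄−μ₀)/SE = (76.25−76)/1.8898 = 0.1323
p-value (one-sided, H₁ less) = 0.55262
At α=0.1: p ≥ α → fail to reject H₀

reject H₀: no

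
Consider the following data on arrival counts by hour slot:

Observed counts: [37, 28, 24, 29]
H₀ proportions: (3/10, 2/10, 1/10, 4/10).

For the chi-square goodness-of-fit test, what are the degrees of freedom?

df = k − 1 = 4 − 1 = 3

degrees of freedom = 3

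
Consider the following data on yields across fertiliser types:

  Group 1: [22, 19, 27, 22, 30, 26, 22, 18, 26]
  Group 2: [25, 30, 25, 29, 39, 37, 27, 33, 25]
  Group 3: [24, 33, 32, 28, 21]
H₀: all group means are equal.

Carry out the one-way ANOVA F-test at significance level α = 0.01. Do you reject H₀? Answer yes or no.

reject H₀: no

Group means [23.56, 30.00, 27.60], grand mean 26.957
SSB = Σnᵢ(x̄ᵢ−x̄)² = 189.534; SSW = ΣΣ(x−x̄ᵢ)² = 453.422
MSB = 189.534/2 = 94.7671; MSW = 453.422/20 = 22.6711
F = MSB/MSW = 4.1801
df = (2, 20)
p-value (upper-tail) = 0.03042
At α=0.01: p ≥ α → fail to reject H₀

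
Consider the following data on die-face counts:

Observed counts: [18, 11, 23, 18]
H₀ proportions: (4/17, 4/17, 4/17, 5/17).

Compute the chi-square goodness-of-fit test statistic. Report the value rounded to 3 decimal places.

n = 70; E_i = n·p_i = [16.47, 16.47, 16.47, 20.59]
χ² = (18−16.47)²/16.47 + (11−16.47)²/16.47 + (23−16.47)²/16.47 + (18−20.59)²/20.59 = 4.8729
df = 3

test statistic = 4.873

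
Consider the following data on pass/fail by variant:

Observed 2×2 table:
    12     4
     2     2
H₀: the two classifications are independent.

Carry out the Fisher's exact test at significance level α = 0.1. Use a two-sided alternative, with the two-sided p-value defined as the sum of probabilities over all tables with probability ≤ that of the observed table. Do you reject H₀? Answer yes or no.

Margins: r₁=16, r₂=4, c₁=14, c₂=6, n=20
p_obs = C(16,12)·C(4,2)/C(20,14); sum pmf over tables with pmf ≤ p_obs
p-value (two-sided) = 0.54923
At α=0.1: p ≥ α → fail to reject H₀

reject H₀: no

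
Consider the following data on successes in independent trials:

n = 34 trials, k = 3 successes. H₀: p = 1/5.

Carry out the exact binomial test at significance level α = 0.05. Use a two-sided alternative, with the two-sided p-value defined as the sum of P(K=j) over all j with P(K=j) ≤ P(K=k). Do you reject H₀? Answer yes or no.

reject H₀: no

Exact binomial: n=34, k=3, p₀=1/5=0.2000
P(X=j) = C(n,j)·p₀^j·(1−p₀)^(n−j); p = Σ P(X=j) over j with P(X=j) ≤ P(X=3)
p-value (two-sided) = 0.13203
At α=0.05: p ≥ α → fail to reject H₀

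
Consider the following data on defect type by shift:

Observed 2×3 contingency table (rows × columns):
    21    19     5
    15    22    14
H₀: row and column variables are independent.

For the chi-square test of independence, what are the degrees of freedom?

df = (r−1)(c−1) = (2−1)·(3−1) = 2

degrees of freedom = 2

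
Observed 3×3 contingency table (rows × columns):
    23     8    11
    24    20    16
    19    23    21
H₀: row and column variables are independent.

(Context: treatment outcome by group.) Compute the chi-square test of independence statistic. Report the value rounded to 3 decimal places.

Row totals [42, 60, 63], col totals [66, 51, 48], n=165
χ² = (23−16.80)²/16.80 + (8−12.98)²/12.98 + (11−12.22)²/12.22 + (24−24.00)²/24.00 + (20−18.55)²/18.55 + (16−17.45)²/17.45 + (19−25.20)²/25.20 + (23−19.47)²/19.47 + (21−18.33)²/18.33 = 7.1107
df = 4

test statistic = 7.111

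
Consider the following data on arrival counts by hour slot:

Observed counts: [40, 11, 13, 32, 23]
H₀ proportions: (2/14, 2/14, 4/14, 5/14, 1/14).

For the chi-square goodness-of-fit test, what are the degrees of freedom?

df = k − 1 = 5 − 1 = 4

degrees of freedom = 4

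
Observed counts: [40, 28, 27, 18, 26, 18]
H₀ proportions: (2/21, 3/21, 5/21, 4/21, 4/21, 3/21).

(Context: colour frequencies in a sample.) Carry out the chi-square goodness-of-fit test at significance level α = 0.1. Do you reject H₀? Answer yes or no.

reject H₀: yes

n = 157; E_i = n·p_i = [14.95, 22.43, 37.38, 29.90, 29.90, 22.43]
χ² = (40−14.95)²/14.95 + (28−22.43)²/22.43 + (27−37.38)²/37.38 + (18−29.90)²/29.90 + (26−29.90)²/29.90 + (18−22.43)²/22.43 = 52.3490
df = 5
p-value (upper-tail) = 0.00000
At α=0.1: p < α → reject H₀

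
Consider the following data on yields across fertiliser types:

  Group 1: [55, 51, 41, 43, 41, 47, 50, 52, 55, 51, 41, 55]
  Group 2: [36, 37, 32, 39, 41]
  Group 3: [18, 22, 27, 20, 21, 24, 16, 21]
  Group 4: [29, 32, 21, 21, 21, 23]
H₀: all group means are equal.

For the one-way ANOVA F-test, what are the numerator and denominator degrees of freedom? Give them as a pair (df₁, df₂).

degrees of freedom = [3, 27]

k = 4 groups, N = 31 total
df = (k−1, N−k) = (4−1, 31−4) = (3, 27)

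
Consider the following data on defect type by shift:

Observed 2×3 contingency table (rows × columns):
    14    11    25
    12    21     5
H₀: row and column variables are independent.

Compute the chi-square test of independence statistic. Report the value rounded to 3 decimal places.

Row totals [50, 38], col totals [26, 32, 30], n=88
χ² = (14−14.77)²/14.77 + (11−18.18)²/18.18 + (25−17.05)²/17.05 + (12−11.23)²/11.23 + (21−13.82)²/13.82 + (5−12.95)²/12.95 = 15.2596
df = 2

test statistic = 15.260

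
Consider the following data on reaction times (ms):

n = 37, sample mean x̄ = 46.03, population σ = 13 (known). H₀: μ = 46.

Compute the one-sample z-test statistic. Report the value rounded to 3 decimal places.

SE = σ/√n = 13/√37 = 2.1372
z = (x̄−μ₀)/SE = (46.03−46)/2.1372 = 0.0140

test statistic = 0.014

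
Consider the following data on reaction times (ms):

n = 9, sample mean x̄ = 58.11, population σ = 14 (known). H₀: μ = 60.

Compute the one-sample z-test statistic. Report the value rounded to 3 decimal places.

SE = σ/√n = 14/√9 = 4.6667
z = (x̄−μ₀)/SE = (58.11−60)/4.6667 = -0.4050

test statistic = -0.405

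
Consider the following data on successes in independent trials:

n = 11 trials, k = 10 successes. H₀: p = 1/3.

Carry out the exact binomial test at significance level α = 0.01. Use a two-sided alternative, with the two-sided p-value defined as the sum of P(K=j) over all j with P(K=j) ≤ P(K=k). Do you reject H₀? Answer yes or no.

Exact binomial: n=11, k=10, p₀=1/3=0.3333
P(X=j) = C(n,j)·p₀^j·(1−p₀)^(n−j); p = Σ P(X=j) over j with P(X=j) ≤ P(X=10)
p-value (two-sided) = 0.00013
At α=0.01: p < α → reject H₀

reject H₀: yes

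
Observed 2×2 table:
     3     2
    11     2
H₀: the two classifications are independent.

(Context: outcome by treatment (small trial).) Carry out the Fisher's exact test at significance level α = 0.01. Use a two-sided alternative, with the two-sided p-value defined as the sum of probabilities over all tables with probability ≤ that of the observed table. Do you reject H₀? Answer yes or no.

reject H₀: no

Margins: r₁=5, r₂=13, c₁=14, c₂=4, n=18
p_obs = C(5,3)·C(13,11)/C(18,14); sum pmf over tables with pmf ≤ p_obs
p-value (two-sided) = 0.53268
At α=0.01: p ≥ α → fail to reject H₀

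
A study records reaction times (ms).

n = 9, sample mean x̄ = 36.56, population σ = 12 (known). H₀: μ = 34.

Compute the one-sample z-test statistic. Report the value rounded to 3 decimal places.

SE = σ/√n = 12/√9 = 4.0000
z = (x̄−μ₀)/SE = (36.56−34)/4.0000 = 0.6400

test statistic = 0.640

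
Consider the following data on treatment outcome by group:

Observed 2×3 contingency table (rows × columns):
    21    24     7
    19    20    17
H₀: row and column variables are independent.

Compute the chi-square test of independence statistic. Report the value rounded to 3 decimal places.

test statistic = 4.488

Row totals [52, 56], col totals [40, 44, 24], n=108
χ² = (21−19.26)²/19.26 + (24−21.19)²/21.19 + (7−11.56)²/11.56 + (19−20.74)²/20.74 + (20−22.81)²/22.81 + (17−12.44)²/12.44 = 4.4883
df = 2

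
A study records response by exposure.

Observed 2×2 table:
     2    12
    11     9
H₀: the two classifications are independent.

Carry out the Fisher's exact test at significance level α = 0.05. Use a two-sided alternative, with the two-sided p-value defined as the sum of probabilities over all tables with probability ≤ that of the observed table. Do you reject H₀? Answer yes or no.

reject H₀: yes

Margins: r₁=14, r₂=20, c₁=13, c₂=21, n=34
p_obs = C(14,2)·C(20,11)/C(34,13); sum pmf over tables with pmf ≤ p_obs
p-value (two-sided) = 0.03021
At α=0.05: p < α → reject H₀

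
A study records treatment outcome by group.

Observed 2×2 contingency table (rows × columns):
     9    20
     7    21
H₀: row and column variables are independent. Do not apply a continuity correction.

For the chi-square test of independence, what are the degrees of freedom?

df = (r−1)(c−1) = (2−1)·(2−1) = 1

degrees of freedom = 1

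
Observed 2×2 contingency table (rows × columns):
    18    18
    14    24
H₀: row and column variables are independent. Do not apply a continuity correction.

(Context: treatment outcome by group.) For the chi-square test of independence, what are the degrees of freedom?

df = (r−1)(c−1) = (2−1)·(2−1) = 1

degrees of freedom = 1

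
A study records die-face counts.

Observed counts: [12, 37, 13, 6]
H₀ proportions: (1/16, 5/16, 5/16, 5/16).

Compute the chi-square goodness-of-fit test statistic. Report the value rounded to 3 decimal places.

test statistic = 39.953

n = 68; E_i = n·p_i = [4.25, 21.25, 21.25, 21.25]
χ² = (12−4.25)²/4.25 + (37−21.25)²/21.25 + (13−21.25)²/21.25 + (6−21.25)²/21.25 = 39.9529
df = 3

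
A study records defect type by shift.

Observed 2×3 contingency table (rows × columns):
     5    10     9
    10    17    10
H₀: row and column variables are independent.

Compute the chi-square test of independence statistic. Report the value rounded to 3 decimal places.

test statistic = 0.800

Row totals [24, 37], col totals [15, 27, 19], n=61
χ² = (5−5.90)²/5.90 + (10−10.62)²/10.62 + (9−7.48)²/7.48 + (10−9.10)²/9.10 + (17−16.38)²/16.38 + (10−11.52)²/11.52 = 0.8000
df = 2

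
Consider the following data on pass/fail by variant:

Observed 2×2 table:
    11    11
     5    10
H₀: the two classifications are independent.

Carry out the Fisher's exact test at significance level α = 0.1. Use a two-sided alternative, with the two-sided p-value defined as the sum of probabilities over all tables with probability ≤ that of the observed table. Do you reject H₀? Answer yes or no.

Margins: r₁=22, r₂=15, c₁=16, c₂=21, n=37
p_obs = C(22,11)·C(15,5)/C(37,16); sum pmf over tables with pmf ≤ p_obs
p-value (two-sided) = 0.50004
At α=0.1: p ≥ α → fail to reject H₀

reject H₀: no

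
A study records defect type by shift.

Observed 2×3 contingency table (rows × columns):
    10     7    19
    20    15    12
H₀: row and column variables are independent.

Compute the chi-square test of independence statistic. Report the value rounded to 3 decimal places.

Row totals [36, 47], col totals [30, 22, 31], n=83
χ² = (10−13.01)²/13.01 + (7−9.54)²/9.54 + (19−13.45)²/13.45 + (20−16.99)²/16.99 + (15−12.46)²/12.46 + (12−17.55)²/17.55 = 6.4790
df = 2

test statistic = 6.479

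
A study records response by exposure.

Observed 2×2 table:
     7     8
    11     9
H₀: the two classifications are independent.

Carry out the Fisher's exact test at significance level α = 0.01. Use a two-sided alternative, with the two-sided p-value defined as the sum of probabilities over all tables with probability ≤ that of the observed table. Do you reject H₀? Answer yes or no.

reject H₀: no

Margins: r₁=15, r₂=20, c₁=18, c₂=17, n=35
p_obs = C(15,7)·C(20,11)/C(35,18); sum pmf over tables with pmf ≤ p_obs
p-value (two-sided) = 0.73799
At α=0.01: p ≥ α → fail to reject H₀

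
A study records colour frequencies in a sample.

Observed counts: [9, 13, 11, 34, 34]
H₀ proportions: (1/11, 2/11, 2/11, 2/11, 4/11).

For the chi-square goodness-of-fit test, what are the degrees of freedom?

df = k − 1 = 5 − 1 = 4

degrees of freedom = 4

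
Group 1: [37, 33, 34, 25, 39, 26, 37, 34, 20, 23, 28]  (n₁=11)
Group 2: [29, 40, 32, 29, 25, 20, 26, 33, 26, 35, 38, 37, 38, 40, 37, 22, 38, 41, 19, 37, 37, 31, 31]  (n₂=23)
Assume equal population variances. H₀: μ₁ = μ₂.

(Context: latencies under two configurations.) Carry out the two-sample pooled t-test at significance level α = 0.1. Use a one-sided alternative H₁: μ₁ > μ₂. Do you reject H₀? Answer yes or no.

x̄₁=30.545, s₁=6.409, n₁=11
x̄₂=32.217, s₂=6.674, n₂=23
s_p² = [10·6.409² + 22·6.674²]/32 = 43.4575
SE = √(s_p²·(1/11+1/23)) = 2.4166
t = (30.545−32.217)/2.4166 = -0.6918
df = 32
p-value (one-sided, H₁ greater) = 0.75299
At α=0.1: p ≥ α → fail to reject H₀

reject H₀: no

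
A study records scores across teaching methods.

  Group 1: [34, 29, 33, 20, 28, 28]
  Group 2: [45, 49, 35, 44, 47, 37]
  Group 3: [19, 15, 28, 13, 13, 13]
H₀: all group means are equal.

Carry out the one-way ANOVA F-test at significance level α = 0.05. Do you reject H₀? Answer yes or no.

reject H₀: yes

Group means [28.67, 42.83, 16.83], grand mean 29.444
SSB = Σnᵢ(x̄ᵢ−x̄)² = 2033.444; SSW = ΣΣ(x−x̄ᵢ)² = 457.000
MSB = 2033.444/2 = 1016.7222; MSW = 457.000/15 = 30.4667
F = MSB/MSW = 33.3716
df = (2, 15)
p-value (upper-tail) = 0.00000
At α=0.05: p < α → reject H₀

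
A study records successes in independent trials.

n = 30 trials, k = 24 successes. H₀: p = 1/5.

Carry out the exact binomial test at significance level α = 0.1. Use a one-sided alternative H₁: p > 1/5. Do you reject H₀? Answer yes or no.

Exact binomial: n=30, k=24, p₀=1/5=0.2000
P(X≥24) from Σ C(n,i)·p₀^i·(1−p₀)^(n−i)
p-value (one-sided, H₁ greater) = 0.00000
At α=0.1: p < α → reject H₀

reject H₀: yes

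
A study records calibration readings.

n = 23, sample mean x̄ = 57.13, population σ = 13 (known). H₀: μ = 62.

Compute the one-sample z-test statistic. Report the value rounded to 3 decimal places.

test statistic = -1.797

SE = σ/√n = 13/√23 = 2.7107
z = (x̄−μ₀)/SE = (57.13−62)/2.7107 = -1.7966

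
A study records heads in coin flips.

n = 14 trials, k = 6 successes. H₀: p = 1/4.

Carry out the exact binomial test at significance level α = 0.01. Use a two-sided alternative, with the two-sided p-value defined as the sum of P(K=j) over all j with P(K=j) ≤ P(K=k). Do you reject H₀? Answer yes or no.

Exact binomial: n=14, k=6, p₀=1/4=0.2500
P(X=j) = C(n,j)·p₀^j·(1−p₀)^(n−j); p = Σ P(X=j) over j with P(X=j) ≤ P(X=6)
p-value (two-sided) = 0.12949
At α=0.01: p ≥ α → fail to reject H₀

reject H₀: no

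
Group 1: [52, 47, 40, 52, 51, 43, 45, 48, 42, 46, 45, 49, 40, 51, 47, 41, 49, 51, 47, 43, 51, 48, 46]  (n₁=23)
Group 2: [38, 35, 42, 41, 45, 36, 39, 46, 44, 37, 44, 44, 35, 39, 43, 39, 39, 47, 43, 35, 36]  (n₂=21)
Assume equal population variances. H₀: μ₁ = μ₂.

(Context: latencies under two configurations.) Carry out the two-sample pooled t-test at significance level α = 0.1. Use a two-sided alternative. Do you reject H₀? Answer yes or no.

reject H₀: yes

x̄₁=46.696, s₁=3.831, n₁=23
x̄₂=40.333, s₂=3.890, n₂=21
s_p² = [22·3.831² + 20·3.890²]/42 = 14.8937
SE = √(s_p²·(1/23+1/21)) = 1.1648
t = (46.696−40.333)/1.1648 = 5.4621
df = 42
p-value (two-sided) = 0.00000
At α=0.1: p < α → reject H₀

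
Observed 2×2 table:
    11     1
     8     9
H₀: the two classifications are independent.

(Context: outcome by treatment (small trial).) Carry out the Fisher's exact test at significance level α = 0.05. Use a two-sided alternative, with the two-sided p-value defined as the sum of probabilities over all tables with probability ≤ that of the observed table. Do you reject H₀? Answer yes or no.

Margins: r₁=12, r₂=17, c₁=19, c₂=10, n=29
p_obs = C(12,11)·C(17,8)/C(29,19); sum pmf over tables with pmf ≤ p_obs
p-value (two-sided) = 0.01909
At α=0.05: p < α → reject H₀

reject H₀: yes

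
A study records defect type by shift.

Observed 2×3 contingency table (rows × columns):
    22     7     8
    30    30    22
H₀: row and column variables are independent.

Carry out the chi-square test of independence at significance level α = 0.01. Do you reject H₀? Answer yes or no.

Row totals [37, 82], col totals [52, 37, 30], n=119
χ² = (22−16.17)²/16.17 + (7−11.50)²/11.50 + (8−9.33)²/9.33 + (30−35.83)²/35.83 + (30−25.50)²/25.50 + (22−20.67)²/20.67 = 5.8863
df = 2
p-value (upper-tail) = 0.05270
At α=0.01: p ≥ α → fail to reject H₀

reject H₀: no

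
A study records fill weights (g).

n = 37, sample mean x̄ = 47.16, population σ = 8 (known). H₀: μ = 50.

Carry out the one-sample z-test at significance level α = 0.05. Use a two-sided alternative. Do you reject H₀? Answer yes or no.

SE = σ/√n = 8/√37 = 1.3152
z = (x̄−μ₀)/SE = (47.16−50)/1.3152 = -2.1594
p-value (two-sided) = 0.03082
At α=0.05: p < α → reject H₀

reject H₀: yes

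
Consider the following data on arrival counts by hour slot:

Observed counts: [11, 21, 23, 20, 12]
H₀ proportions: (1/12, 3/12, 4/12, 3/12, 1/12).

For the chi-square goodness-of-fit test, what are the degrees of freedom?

df = k − 1 = 5 − 1 = 4

degrees of freedom = 4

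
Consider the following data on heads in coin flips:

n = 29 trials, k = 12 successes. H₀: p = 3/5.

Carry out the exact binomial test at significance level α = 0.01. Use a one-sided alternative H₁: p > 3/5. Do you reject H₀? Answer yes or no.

reject H₀: no

Exact binomial: n=29, k=12, p₀=3/5=0.6000
P(X≥12) from Σ C(n,i)·p₀^i·(1−p₀)^(n−i)
p-value (one-sided, H₁ greater) = 0.98652
At α=0.01: p ≥ α → fail to reject H₀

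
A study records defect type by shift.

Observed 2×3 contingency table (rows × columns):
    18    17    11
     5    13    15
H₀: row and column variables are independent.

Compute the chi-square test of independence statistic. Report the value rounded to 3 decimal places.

test statistic = 6.534

Row totals [46, 33], col totals [23, 30, 26], n=79
χ² = (18−13.39)²/13.39 + (17−17.47)²/17.47 + (11−15.14)²/15.14 + (5−9.61)²/9.61 + (13−12.53)²/12.53 + (15−10.86)²/10.86 = 6.5342
df = 2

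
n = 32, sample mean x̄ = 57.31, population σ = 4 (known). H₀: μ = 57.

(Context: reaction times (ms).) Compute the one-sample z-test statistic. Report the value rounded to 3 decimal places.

SE = σ/√n = 4/√32 = 0.7071
z = (x̄−μ₀)/SE = (57.31−57)/0.7071 = 0.4384

test statistic = 0.438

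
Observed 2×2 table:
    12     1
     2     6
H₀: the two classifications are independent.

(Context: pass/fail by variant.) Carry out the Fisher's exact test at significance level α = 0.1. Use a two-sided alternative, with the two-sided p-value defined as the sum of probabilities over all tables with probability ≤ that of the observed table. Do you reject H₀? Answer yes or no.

Margins: r₁=13, r₂=8, c₁=14, c₂=7, n=21
p_obs = C(13,12)·C(8,2)/C(21,14); sum pmf over tables with pmf ≤ p_obs
p-value (two-sided) = 0.00320
At α=0.1: p < α → reject H₀

reject H₀: yes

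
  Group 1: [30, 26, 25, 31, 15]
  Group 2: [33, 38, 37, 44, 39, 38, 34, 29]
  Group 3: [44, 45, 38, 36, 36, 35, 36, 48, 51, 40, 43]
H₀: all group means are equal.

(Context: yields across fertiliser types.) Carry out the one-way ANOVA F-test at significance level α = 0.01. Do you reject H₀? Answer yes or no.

Group means [25.40, 36.50, 41.09], grand mean 36.292
SSB = Σnᵢ(x̄ᵢ−x̄)² = 846.849; SSW = ΣΣ(x−x̄ᵢ)² = 602.109
MSB = 846.849/2 = 423.4246; MSW = 602.109/21 = 28.6719
F = MSB/MSW = 14.7680
df = (2, 21)
p-value (upper-tail) = 0.00010
At α=0.01: p < α → reject H₀

reject H₀: yes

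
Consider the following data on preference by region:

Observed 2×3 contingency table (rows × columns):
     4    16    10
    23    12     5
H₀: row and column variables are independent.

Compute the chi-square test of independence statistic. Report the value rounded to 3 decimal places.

test statistic = 14.475

Row totals [30, 40], col totals [27, 28, 15], n=70
χ² = (4−11.57)²/11.57 + (16−12.00)²/12.00 + (10−6.43)²/6.43 + (23−15.43)²/15.43 + (12−16.00)²/16.00 + (5−8.57)²/8.57 = 14.4753
df = 2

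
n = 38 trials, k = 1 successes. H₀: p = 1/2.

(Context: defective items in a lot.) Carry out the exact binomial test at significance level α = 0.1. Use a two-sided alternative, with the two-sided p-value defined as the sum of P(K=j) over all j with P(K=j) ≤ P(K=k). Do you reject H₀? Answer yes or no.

Exact binomial: n=38, k=1, p₀=1/2=0.5000
P(X=j) = C(n,j)·p₀^j·(1−p₀)^(n−j); p = Σ P(X=j) over j with P(X=j) ≤ P(X=1)
p-value (two-sided) = 0.00000
At α=0.1: p < α → reject H₀

reject H₀: yes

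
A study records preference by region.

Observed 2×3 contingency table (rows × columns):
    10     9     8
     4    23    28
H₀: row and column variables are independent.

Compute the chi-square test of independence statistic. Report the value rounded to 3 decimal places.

test statistic = 11.599

Row totals [27, 55], col totals [14, 32, 36], n=82
χ² = (10−4.61)²/4.61 + (9−10.54)²/10.54 + (8−11.85)²/11.85 + (4−9.39)²/9.39 + (23−21.46)²/21.46 + (28−24.15)²/24.15 = 11.5990
df = 2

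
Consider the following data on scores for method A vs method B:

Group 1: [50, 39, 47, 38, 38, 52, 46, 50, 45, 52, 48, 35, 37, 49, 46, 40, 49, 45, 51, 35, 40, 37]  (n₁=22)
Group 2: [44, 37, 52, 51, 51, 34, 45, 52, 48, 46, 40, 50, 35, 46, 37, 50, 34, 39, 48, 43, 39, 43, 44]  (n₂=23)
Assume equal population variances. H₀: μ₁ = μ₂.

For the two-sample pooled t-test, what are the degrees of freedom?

degrees of freedom = 43

df = n₁ + n₂ − 2 = 22 + 23 − 2 = 43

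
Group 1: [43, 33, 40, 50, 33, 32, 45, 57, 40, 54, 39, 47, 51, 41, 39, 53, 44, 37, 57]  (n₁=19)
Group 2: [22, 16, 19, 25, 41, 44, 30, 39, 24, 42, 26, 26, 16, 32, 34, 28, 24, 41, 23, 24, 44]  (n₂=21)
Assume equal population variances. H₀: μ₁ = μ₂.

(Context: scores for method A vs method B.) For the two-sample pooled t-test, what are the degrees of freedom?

df = n₁ + n₂ − 2 = 19 + 21 − 2 = 38

degrees of freedom = 38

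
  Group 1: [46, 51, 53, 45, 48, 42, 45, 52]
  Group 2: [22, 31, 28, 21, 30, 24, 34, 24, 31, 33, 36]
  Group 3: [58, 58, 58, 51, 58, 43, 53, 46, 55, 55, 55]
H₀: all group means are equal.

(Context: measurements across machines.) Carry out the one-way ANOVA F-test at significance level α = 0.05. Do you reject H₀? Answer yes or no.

reject H₀: yes

Group means [47.75, 28.55, 53.64], grand mean 42.867
SSB = Σnᵢ(x̄ᵢ−x̄)² = 3722.694; SSW = ΣΣ(x−x̄ᵢ)² = 628.773
MSB = 3722.694/2 = 1861.3470; MSW = 628.773/27 = 23.2879
F = MSB/MSW = 79.9277
df = (2, 27)
p-value (upper-tail) = 0.00000
At α=0.05: p < α → reject H₀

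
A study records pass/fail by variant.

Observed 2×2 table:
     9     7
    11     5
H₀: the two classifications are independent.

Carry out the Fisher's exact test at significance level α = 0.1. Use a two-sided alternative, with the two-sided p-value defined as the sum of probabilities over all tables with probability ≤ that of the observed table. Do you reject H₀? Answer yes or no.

Margins: r₁=16, r₂=16, c₁=20, c₂=12, n=32
p_obs = C(16,9)·C(16,11)/C(32,20); sum pmf over tables with pmf ≤ p_obs
p-value (two-sided) = 0.71599
At α=0.1: p ≥ α → fail to reject H₀

reject H₀: no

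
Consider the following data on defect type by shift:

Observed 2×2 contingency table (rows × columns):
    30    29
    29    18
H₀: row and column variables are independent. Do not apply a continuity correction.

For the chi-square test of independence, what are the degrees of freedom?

degrees of freedom = 1

df = (r−1)(c−1) = (2−1)·(2−1) = 1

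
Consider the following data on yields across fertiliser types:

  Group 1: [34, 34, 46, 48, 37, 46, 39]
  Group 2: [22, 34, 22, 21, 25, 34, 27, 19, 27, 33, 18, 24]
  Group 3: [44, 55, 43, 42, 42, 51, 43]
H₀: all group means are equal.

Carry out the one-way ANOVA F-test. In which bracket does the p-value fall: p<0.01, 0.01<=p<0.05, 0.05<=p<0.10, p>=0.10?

p-value bracket: p<0.01

Group means [40.57, 25.50, 45.71], grand mean 35.000
SSB = Σnᵢ(x̄ᵢ−x̄)² = 2103.857; SSW = ΣΣ(x−x̄ᵢ)² = 726.143
MSB = 2103.857/2 = 1051.9286; MSW = 726.143/23 = 31.5714
F = MSB/MSW = 33.3190
df = (2, 23)
p-value (upper-tail) = 0.00000
→ bracket: p<0.01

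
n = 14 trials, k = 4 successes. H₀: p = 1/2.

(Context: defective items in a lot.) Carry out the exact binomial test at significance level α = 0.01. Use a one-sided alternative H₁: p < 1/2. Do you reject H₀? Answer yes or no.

reject H₀: no

Exact binomial: n=14, k=4, p₀=1/2=0.5000
P(X≤4) from Σ C(n,i)·p₀^i·(1−p₀)^(n−i)
p-value (one-sided, H₁ less) = 0.08978
At α=0.01: p ≥ α → fail to reject H₀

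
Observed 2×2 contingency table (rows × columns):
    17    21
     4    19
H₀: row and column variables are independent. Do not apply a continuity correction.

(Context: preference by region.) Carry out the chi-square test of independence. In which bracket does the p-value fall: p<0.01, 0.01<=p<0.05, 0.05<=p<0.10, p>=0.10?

Row totals [38, 23], col totals [21, 40], n=61
χ² = (17−13.08)²/13.08 + (21−24.92)²/24.92 + (4−7.92)²/7.92 + (19−15.08)²/15.08 = 4.7461
df = 1
p-value (upper-tail) = 0.02937
→ bracket: 0.01<=p<0.05

p-value bracket: 0.01<=p<0.05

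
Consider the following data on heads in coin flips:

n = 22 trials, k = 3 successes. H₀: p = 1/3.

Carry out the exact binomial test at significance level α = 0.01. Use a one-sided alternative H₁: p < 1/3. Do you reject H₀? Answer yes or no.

reject H₀: no

Exact binomial: n=22, k=3, p₀=1/3=0.3333
P(X≤3) from Σ C(n,i)·p₀^i·(1−p₀)^(n−i)
p-value (one-sided, H₁ less) = 0.03505
At α=0.01: p ≥ α → fail to reject H₀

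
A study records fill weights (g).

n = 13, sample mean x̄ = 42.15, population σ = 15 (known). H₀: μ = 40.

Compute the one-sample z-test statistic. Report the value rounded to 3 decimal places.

test statistic = 0.517

SE = σ/√n = 15/√13 = 4.1603
z = (x̄−μ₀)/SE = (42.15−40)/4.1603 = 0.5168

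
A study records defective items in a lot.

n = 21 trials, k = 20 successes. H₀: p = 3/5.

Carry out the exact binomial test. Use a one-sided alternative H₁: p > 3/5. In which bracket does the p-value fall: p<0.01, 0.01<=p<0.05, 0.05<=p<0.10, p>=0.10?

p-value bracket: p<0.01

Exact binomial: n=21, k=20, p₀=3/5=0.6000
P(X≥20) from Σ C(n,i)·p₀^i·(1−p₀)^(n−i)
p-value (one-sided, H₁ greater) = 0.00033
→ bracket: p<0.01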